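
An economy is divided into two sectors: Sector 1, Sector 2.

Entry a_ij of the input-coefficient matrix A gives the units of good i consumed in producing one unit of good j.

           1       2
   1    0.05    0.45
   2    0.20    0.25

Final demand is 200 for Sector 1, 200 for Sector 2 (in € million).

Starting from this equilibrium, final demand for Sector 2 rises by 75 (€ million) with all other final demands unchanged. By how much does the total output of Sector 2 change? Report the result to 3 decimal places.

Δx_2 = 114.458

I − A =
  [   0.95    -0.45]
  [  -0.20     0.75]
det(I−A) = (0.95)(0.75) − (-0.45)(-0.20) = 0.6225
adj(I−A) = [[0.75, 0.45], [0.20, 0.95]]
(I − A)⁻¹ = adj(I−A) / det(I−A) ≈
  [   1.2048     0.7229]
  [   0.3213     1.5261]
Δx = (I − A)⁻¹ Δd with Δd having +75 in the Sector 2 component and 0 elsewhere.
So Δx_2 = L_22 · (+75), where L_22 = adj(I−A)_22 / det(I−A) = 0.95 / 0.6225.
Δx_2 = 0.95 × (+75) / 0.6225 = 71.25 / 0.6225 ≈ 114.458.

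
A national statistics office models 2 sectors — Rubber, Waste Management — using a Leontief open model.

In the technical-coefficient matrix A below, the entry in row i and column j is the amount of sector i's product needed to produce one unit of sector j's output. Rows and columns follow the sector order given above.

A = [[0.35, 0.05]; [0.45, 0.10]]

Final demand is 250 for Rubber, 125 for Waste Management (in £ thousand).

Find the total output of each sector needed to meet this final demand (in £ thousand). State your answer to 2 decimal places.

I − A =
  [   0.65    -0.05]
  [  -0.45     0.90]
det(I−A) = (0.65)(0.90) − (-0.05)(-0.45) = 0.5625
adj(I−A) = [[0.90, 0.05], [0.45, 0.65]]
(I − A)⁻¹ = adj(I−A) / det(I−A) ≈
  [   1.6000     0.0889]
  [   0.8000     1.1556]
x = (I − A)⁻¹ d = adj(I−A)·d / det(I−A), with det(I−A) = 0.5625:
  x_R = (0.90·250 + 0.05·125) / 0.5625 = 231.25 / 0.5625 ≈ 411.11
  x_W = (0.45·250 + 0.65·125) / 0.5625 = 193.75 / 0.5625 ≈ 344.44

x_R = 411.11, x_W = 344.44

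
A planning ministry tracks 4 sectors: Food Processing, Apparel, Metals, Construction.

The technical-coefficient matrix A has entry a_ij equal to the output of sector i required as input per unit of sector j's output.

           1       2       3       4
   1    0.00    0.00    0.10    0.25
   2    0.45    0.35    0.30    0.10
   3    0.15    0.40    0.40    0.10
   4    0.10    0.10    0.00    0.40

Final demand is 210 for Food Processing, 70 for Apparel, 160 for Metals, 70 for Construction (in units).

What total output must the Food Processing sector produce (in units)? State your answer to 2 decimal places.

I − A =
  [   1.00     0.00    -0.10    -0.25]
  [  -0.45     0.65    -0.30    -0.10]
  [  -0.15    -0.40     0.60    -0.10]
  [  -0.10    -0.10     0.00     0.60]
Compute the cofactors C_ij = (−1)^(i+j)·(3×3 minor ij) of I−A; the adjugate is their transpose:
adj(I−A) = Cᵀ =
  [ 0.153000   0.040000   0.045500   0.078000]
  [ 0.198000   0.335000   0.200500   0.171750]
  [ 0.180000   0.243750   0.352500   0.174375]
  [ 0.058500   0.062500   0.041000   0.242250]
det(I−A) = Σ_j (I−A)_1j·C_1j = (1.00)(0.153000) + (0.00)(0.198000) + (-0.10)(0.180000) + (-0.25)(0.058500) = 0.120375
(I − A)⁻¹ = adj(I−A) / det(I−A) ≈
  [   1.2710     0.3323     0.3780     0.6480]
  [   1.6449     2.7830     1.6656     1.4268]
  [   1.4953     2.0249     2.9283     1.4486]
  [   0.4860     0.5192     0.3406     2.0125]
x = (I − A)⁻¹ d = adj(I−A)·d / det(I−A), with det(I−A) = 0.120375:
  x_1 = (0.153000·210 + 0.040000·70 + 0.045500·160 + 0.078000·70) / 0.120375 = 47.67 / 0.120375 ≈ 396.01
  x_2 = (0.198000·210 + 0.335000·70 + 0.200500·160 + 0.171750·70) / 0.120375 = 109.1325 / 0.120375 ≈ 906.60
  x_3 = (0.180000·210 + 0.243750·70 + 0.352500·160 + 0.174375·70) / 0.120375 = 123.46875 / 0.120375 ≈ 1025.70
  x_4 = (0.058500·210 + 0.062500·70 + 0.041000·160 + 0.242250·70) / 0.120375 = 40.1775 / 0.120375 ≈ 333.77

x_1 = 396.01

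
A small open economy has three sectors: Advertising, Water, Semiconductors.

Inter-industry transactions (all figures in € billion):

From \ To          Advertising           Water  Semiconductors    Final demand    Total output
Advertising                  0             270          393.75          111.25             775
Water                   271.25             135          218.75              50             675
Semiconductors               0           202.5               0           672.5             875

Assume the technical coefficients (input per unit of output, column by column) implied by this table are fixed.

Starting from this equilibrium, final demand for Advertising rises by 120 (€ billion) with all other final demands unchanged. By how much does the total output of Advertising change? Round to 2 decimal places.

Technical coefficients a_ij = z_ij / X_j:
  a_11 = 0/775 = 0.00, a_21 = 271.25/775 = 0.35, a_31 = 0/775 = 0.00
  a_12 = 270/675 = 0.40, a_22 = 135/675 = 0.20, a_32 = 202.5/675 = 0.30
  a_13 = 393.75/875 = 0.45, a_23 = 218.75/875 = 0.25, a_33 = 0/875 = 0.00
I − A =
  [   1.00    -0.40    -0.45]
  [  -0.35     0.80    -0.25]
  [   0.00    -0.30     1.00]
Cofactors of I−A, C_ij = (−1)^(i+j)·(minor ij) (rows/columns in the sector order above):
  C_11 = (0.80)(1.00) − (-0.25)(-0.30) = 0.7250
  C_12 = −[(-0.35)(1.00) − (-0.25)(0.00)] = 0.3500
  C_13 = (-0.35)(-0.30) − (0.80)(0.00) = 0.1050
  C_21 = −[(-0.40)(1.00) − (-0.45)(-0.30)] = 0.5350
  C_22 = (1.00)(1.00) − (-0.45)(0.00) = 1.0000
  C_23 = −[(1.00)(-0.30) − (-0.40)(0.00)] = 0.3000
  C_31 = (-0.40)(-0.25) − (-0.45)(0.80) = 0.4600
  C_32 = −[(1.00)(-0.25) − (-0.45)(-0.35)] = 0.4075
  C_33 = (1.00)(0.80) − (-0.40)(-0.35) = 0.6600
det(I−A) = Σ_j (I−A)_1j·C_1j = (1.00)(0.7250) + (-0.40)(0.3500) + (-0.45)(0.1050) = 0.53775
adj(I−A) = Cᵀ =
  [ 0.7250   0.5350   0.4600]
  [ 0.3500   1.0000   0.4075]
  [ 0.1050   0.3000   0.6600]
(I − A)⁻¹ = adj(I−A) / det(I−A) ≈
  [   1.3482     0.9949     0.8554]
  [   0.6509     1.8596     0.7578]
  [   0.1953     0.5579     1.2273]
Δx = (I − A)⁻¹ Δd with Δd having +120 in the Advertising component and 0 elsewhere.
So Δx_1 = L_11 · (+120), where L_11 = adj(I−A)_11 / det(I−A) = 0.7250 / 0.53775.
Δx_1 = 0.7250 × (+120) / 0.53775 = 87.00 / 0.53775 ≈ 161.79.

Δx_1 = 161.79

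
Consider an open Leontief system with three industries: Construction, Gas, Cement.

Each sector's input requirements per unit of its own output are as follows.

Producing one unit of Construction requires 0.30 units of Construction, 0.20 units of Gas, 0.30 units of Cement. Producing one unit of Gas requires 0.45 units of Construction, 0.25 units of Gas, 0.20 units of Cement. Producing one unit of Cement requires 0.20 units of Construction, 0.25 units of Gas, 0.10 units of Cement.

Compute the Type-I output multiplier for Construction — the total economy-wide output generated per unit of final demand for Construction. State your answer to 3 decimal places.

I − A =
  [   0.70    -0.45    -0.20]
  [  -0.20     0.75    -0.25]
  [  -0.30    -0.20     0.90]
Cofactors of I−A, C_ij = (−1)^(i+j)·(minor ij) (rows/columns in the sector order above):
  C_11 = (0.75)(0.90) − (-0.25)(-0.20) = 0.6250
  C_12 = −[(-0.20)(0.90) − (-0.25)(-0.30)] = 0.2550
  C_13 = (-0.20)(-0.20) − (0.75)(-0.30) = 0.2650
  C_21 = −[(-0.45)(0.90) − (-0.20)(-0.20)] = 0.4450
  C_22 = (0.70)(0.90) − (-0.20)(-0.30) = 0.5700
  C_23 = −[(0.70)(-0.20) − (-0.45)(-0.30)] = 0.2750
  C_31 = (-0.45)(-0.25) − (-0.20)(0.75) = 0.2625
  C_32 = −[(0.70)(-0.25) − (-0.20)(-0.20)] = 0.2150
  C_33 = (0.70)(0.75) − (-0.45)(-0.20) = 0.4350
det(I−A) = Σ_j (I−A)_1j·C_1j = (0.70)(0.6250) + (-0.45)(0.2550) + (-0.20)(0.2650) = 0.26975
adj(I−A) = Cᵀ =
  [ 0.6250   0.4450   0.2625]
  [ 0.2550   0.5700   0.2150]
  [ 0.2650   0.2750   0.4350]
(I − A)⁻¹ = adj(I−A) / det(I−A) ≈
  [   2.3170     1.6497     0.9731]
  [   0.9453     2.1131     0.7970]
  [   0.9824     1.0195     1.6126]
The output multiplier for sector j is the column-j sum of the Leontief inverse (I − A)⁻¹ = adj(I−A) / det(I−A).
Column 1 of adj(I−A): (0.6250, 0.2550, 0.2650); det(I−A) = 0.26975.
m_1 = (0.6250 + 0.2550 + 0.2650) / 0.26975 = 1.145 / 0.26975 ≈ 4.245.

m_1 = 4.245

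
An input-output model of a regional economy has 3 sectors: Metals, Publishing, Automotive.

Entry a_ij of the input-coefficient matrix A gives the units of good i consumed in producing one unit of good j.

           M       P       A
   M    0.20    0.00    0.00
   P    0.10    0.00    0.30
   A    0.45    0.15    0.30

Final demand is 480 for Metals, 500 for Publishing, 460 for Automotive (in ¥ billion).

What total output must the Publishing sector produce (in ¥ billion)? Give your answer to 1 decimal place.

I − A =
  [   0.80     0.00     0.00]
  [  -0.10     1.00    -0.30]
  [  -0.45    -0.15     0.70]
Cofactors of I−A, C_ij = (−1)^(i+j)·(minor ij) (rows/columns in the sector order above):
  C_11 = (1.00)(0.70) − (-0.30)(-0.15) = 0.6550
  C_12 = −[(-0.10)(0.70) − (-0.30)(-0.45)] = 0.2050
  C_13 = (-0.10)(-0.15) − (1.00)(-0.45) = 0.4650
  C_21 = −[(0.00)(0.70) − (0.00)(-0.15)] = 0.0000
  C_22 = (0.80)(0.70) − (0.00)(-0.45) = 0.5600
  C_23 = −[(0.80)(-0.15) − (0.00)(-0.45)] = 0.1200
  C_31 = (0.00)(-0.30) − (0.00)(1.00) = 0.0000
  C_32 = −[(0.80)(-0.30) − (0.00)(-0.10)] = 0.2400
  C_33 = (0.80)(1.00) − (0.00)(-0.10) = 0.8000
det(I−A) = Σ_j (I−A)_1j·C_1j = (0.80)(0.6550) + (0.00)(0.2050) + (0.00)(0.4650) = 0.5240
adj(I−A) = Cᵀ =
  [ 0.6550   0.0000   0.0000]
  [ 0.2050   0.5600   0.2400]
  [ 0.4650   0.1200   0.8000]
(I − A)⁻¹ = adj(I−A) / det(I−A) ≈
  [   1.2500     0.0000     0.0000]
  [   0.3912     1.0687     0.4580]
  [   0.8874     0.2290     1.5267]
x = (I − A)⁻¹ d = adj(I−A)·d / det(I−A), with det(I−A) = 0.5240:
  x_M = (0.6550·480 + 0.0000·500 + 0.0000·460) / 0.5240 = 314.40 / 0.5240 = 600.0
  x_P = (0.2050·480 + 0.5600·500 + 0.2400·460) / 0.5240 = 488.80 / 0.5240 ≈ 932.8
  x_A = (0.4650·480 + 0.1200·500 + 0.8000·460) / 0.5240 = 651.20 / 0.5240 ≈ 1242.7

x_P = 932.8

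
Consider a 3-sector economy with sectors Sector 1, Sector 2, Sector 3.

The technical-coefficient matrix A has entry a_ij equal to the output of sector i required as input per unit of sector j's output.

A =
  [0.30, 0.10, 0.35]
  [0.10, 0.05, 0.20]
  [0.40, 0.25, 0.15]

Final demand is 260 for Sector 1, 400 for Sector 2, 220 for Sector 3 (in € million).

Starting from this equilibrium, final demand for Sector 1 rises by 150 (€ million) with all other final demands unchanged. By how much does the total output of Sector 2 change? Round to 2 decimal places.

I − A =
  [   0.70    -0.10    -0.35]
  [  -0.10     0.95    -0.20]
  [  -0.40    -0.25     0.85]
Cofactors of I−A, C_ij = (−1)^(i+j)·(minor ij) (rows/columns in the sector order above):
  C_11 = (0.95)(0.85) − (-0.20)(-0.25) = 0.7575
  C_12 = −[(-0.10)(0.85) − (-0.20)(-0.40)] = 0.1650
  C_13 = (-0.10)(-0.25) − (0.95)(-0.40) = 0.4050
  C_21 = −[(-0.10)(0.85) − (-0.35)(-0.25)] = 0.1725
  C_22 = (0.70)(0.85) − (-0.35)(-0.40) = 0.4550
  C_23 = −[(0.70)(-0.25) − (-0.10)(-0.40)] = 0.2150
  C_31 = (-0.10)(-0.20) − (-0.35)(0.95) = 0.3525
  C_32 = −[(0.70)(-0.20) − (-0.35)(-0.10)] = 0.1750
  C_33 = (0.70)(0.95) − (-0.10)(-0.10) = 0.6550
det(I−A) = Σ_j (I−A)_1j·C_1j = (0.70)(0.7575) + (-0.10)(0.1650) + (-0.35)(0.4050) = 0.3720
adj(I−A) = Cᵀ =
  [ 0.7575   0.1725   0.3525]
  [ 0.1650   0.4550   0.1750]
  [ 0.4050   0.2150   0.6550]
(I − A)⁻¹ = adj(I−A) / det(I−A) ≈
  [   2.0363     0.4637     0.9476]
  [   0.4435     1.2231     0.4704]
  [   1.0887     0.5780     1.7608]
Δx = (I − A)⁻¹ Δd with Δd having +150 in the Sector 1 component and 0 elsewhere.
So Δx_2 = L_21 · (+150), where L_21 = adj(I−A)_21 / det(I−A) = 0.1650 / 0.3720.
Δx_2 = 0.1650 × (+150) / 0.3720 = 24.75 / 0.3720 ≈ 66.53.

Δx_2 = 66.53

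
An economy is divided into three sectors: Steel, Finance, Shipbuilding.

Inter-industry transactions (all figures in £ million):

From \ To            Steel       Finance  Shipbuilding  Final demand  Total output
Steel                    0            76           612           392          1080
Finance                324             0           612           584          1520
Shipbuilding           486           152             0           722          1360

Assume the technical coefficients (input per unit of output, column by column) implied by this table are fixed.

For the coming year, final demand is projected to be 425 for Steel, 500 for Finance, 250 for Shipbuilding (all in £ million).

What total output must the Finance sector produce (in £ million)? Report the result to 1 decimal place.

x_2 = 1062.6

Technical coefficients a_ij = z_ij / X_j:
  a_11 = 0/1080 = 0.00, a_21 = 324/1080 = 0.30, a_31 = 486/1080 = 0.45
  a_12 = 76/1520 = 0.05, a_22 = 0/1520 = 0.00, a_32 = 152/1520 = 0.10
  a_13 = 612/1360 = 0.45, a_23 = 612/1360 = 0.45, a_33 = 0/1360 = 0.00
I − A =
  [   1.00    -0.05    -0.45]
  [  -0.30     1.00    -0.45]
  [  -0.45    -0.10     1.00]
Cofactors of I−A, C_ij = (−1)^(i+j)·(minor ij) (rows/columns in the sector order above):
  C_11 = (1.00)(1.00) − (-0.45)(-0.10) = 0.9550
  C_12 = −[(-0.30)(1.00) − (-0.45)(-0.45)] = 0.5025
  C_13 = (-0.30)(-0.10) − (1.00)(-0.45) = 0.4800
  C_21 = −[(-0.05)(1.00) − (-0.45)(-0.10)] = 0.0950
  C_22 = (1.00)(1.00) − (-0.45)(-0.45) = 0.7975
  C_23 = −[(1.00)(-0.10) − (-0.05)(-0.45)] = 0.1225
  C_31 = (-0.05)(-0.45) − (-0.45)(1.00) = 0.4725
  C_32 = −[(1.00)(-0.45) − (-0.45)(-0.30)] = 0.5850
  C_33 = (1.00)(1.00) − (-0.05)(-0.30) = 0.9850
det(I−A) = Σ_j (I−A)_1j·C_1j = (1.00)(0.9550) + (-0.05)(0.5025) + (-0.45)(0.4800) = 0.713875
adj(I−A) = Cᵀ =
  [ 0.9550   0.0950   0.4725]
  [ 0.5025   0.7975   0.5850]
  [ 0.4800   0.1225   0.9850]
(I − A)⁻¹ = adj(I−A) / det(I−A) ≈
  [   1.3378     0.1331     0.6619]
  [   0.7039     1.1171     0.8195]
  [   0.6724     0.1716     1.3798]
x = (I − A)⁻¹ d = adj(I−A)·d / det(I−A), with det(I−A) = 0.713875:
  x_1 = (0.9550·425 + 0.0950·500 + 0.4725·250) / 0.713875 = 571.50 / 0.713875 ≈ 800.6
  x_2 = (0.5025·425 + 0.7975·500 + 0.5850·250) / 0.713875 = 758.5625 / 0.713875 ≈ 1062.6
  x_3 = (0.4800·425 + 0.1225·500 + 0.9850·250) / 0.713875 = 511.50 / 0.713875 ≈ 716.5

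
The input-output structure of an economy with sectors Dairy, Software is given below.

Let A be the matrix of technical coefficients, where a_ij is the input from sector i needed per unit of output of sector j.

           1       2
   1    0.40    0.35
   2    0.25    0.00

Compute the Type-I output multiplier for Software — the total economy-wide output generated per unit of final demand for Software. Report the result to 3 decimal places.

I − A =
  [   0.60    -0.35]
  [  -0.25     1.00]
det(I−A) = (0.60)(1.00) − (-0.35)(-0.25) = 0.5125
adj(I−A) = [[1.00, 0.35], [0.25, 0.60]]
(I − A)⁻¹ = adj(I−A) / det(I−A) ≈
  [   1.9512     0.6829]
  [   0.4878     1.1707]
The output multiplier for sector j is the column-j sum of the Leontief inverse (I − A)⁻¹ = adj(I−A) / det(I−A).
Column 2 of adj(I−A): (0.35, 0.60); det(I−A) = 0.5125.
m_2 = (0.35 + 0.60) / 0.5125 = 0.95 / 0.5125 ≈ 1.854.

m_2 = 1.854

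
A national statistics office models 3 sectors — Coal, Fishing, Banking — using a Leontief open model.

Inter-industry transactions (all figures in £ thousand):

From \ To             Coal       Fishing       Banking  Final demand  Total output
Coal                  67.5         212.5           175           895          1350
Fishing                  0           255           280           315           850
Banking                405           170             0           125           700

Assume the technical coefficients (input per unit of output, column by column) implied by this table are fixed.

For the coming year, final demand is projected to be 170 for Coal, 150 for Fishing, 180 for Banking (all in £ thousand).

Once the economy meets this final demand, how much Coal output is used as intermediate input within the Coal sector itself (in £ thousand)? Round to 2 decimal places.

z_11 = 19.73

Technical coefficients a_ij = z_ij / X_j:
  a_11 = 67.5/1350 = 0.05, a_21 = 0/1350 = 0.00, a_31 = 405/1350 = 0.30
  a_12 = 212.5/850 = 0.25, a_22 = 255/850 = 0.30, a_32 = 170/850 = 0.20
  a_13 = 175/700 = 0.25, a_23 = 280/700 = 0.40, a_33 = 0/700 = 0.00
I − A =
  [   0.95    -0.25    -0.25]
  [   0.00     0.70    -0.40]
  [  -0.30    -0.20     1.00]
Cofactors of I−A, C_ij = (−1)^(i+j)·(minor ij) (rows/columns in the sector order above):
  C_11 = (0.70)(1.00) − (-0.40)(-0.20) = 0.6200
  C_12 = −[(0.00)(1.00) − (-0.40)(-0.30)] = 0.1200
  C_13 = (0.00)(-0.20) − (0.70)(-0.30) = 0.2100
  C_21 = −[(-0.25)(1.00) − (-0.25)(-0.20)] = 0.3000
  C_22 = (0.95)(1.00) − (-0.25)(-0.30) = 0.8750
  C_23 = −[(0.95)(-0.20) − (-0.25)(-0.30)] = 0.2650
  C_31 = (-0.25)(-0.40) − (-0.25)(0.70) = 0.2750
  C_32 = −[(0.95)(-0.40) − (-0.25)(0.00)] = 0.3800
  C_33 = (0.95)(0.70) − (-0.25)(0.00) = 0.6650
det(I−A) = Σ_j (I−A)_1j·C_1j = (0.95)(0.6200) + (-0.25)(0.1200) + (-0.25)(0.2100) = 0.5065
adj(I−A) = Cᵀ =
  [ 0.6200   0.3000   0.2750]
  [ 0.1200   0.8750   0.3800]
  [ 0.2100   0.2650   0.6650]
(I − A)⁻¹ = adj(I−A) / det(I−A) ≈
  [   1.2241     0.5923     0.5429]
  [   0.2369     1.7275     0.7502]
  [   0.4146     0.5232     1.3129]
First solve x = (I − A)⁻¹ d = adj(I−A)·d / det(I−A); in particular x_1 = (0.6200·170 + 0.3000·150 + 0.2750·180) / 0.5065 = 199.90 / 0.5065 ≈ 394.6693.
Intermediate flow from 1 to 1: z_11 = a_11 · x_1 = 0.05 × 199.90 / 0.5065 = 9.995 / 0.5065 ≈ 19.73.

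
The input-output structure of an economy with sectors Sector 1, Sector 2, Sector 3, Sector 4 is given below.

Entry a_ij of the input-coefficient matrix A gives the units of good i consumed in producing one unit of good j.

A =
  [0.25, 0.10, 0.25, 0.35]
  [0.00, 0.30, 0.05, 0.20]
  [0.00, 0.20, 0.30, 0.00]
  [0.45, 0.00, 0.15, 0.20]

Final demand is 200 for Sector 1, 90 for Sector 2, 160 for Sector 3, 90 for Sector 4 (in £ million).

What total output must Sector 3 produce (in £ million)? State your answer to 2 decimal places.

I − A =
  [   0.75    -0.10    -0.25    -0.35]
  [   0.00     0.70    -0.05    -0.20]
  [   0.00    -0.20     0.70     0.00]
  [  -0.45     0.00    -0.15     0.80]
Compute the cofactors C_ij = (−1)^(i+j)·(3×3 minor ij) of I−A; the adjugate is their transpose:
adj(I−A) = Cᵀ =
  [ 0.378000   0.106500   0.183750   0.192000]
  [ 0.063000   0.309750   0.067125   0.105000]
  [ 0.018000   0.088500   0.300750   0.030000]
  [ 0.216000   0.076500   0.159750   0.360000]
det(I−A) = Σ_j (I−A)_1j·C_1j = (0.75)(0.378000) + (-0.10)(0.063000) + (-0.25)(0.018000) + (-0.35)(0.216000) = 0.1971
(I − A)⁻¹ = adj(I−A) / det(I−A) ≈
  [   1.9178     0.5403     0.9323     0.9741]
  [   0.3196     1.5715     0.3406     0.5327]
  [   0.0913     0.4490     1.5259     0.1522]
  [   1.0959     0.3881     0.8105     1.8265]
x = (I − A)⁻¹ d = adj(I−A)·d / det(I−A), with det(I−A) = 0.1971:
  x_1 = (0.378000·200 + 0.106500·90 + 0.183750·160 + 0.192000·90) / 0.1971 = 131.865 / 0.1971 ≈ 669.03
  x_2 = (0.063000·200 + 0.309750·90 + 0.067125·160 + 0.105000·90) / 0.1971 = 60.6675 / 0.1971 ≈ 307.80
  x_3 = (0.018000·200 + 0.088500·90 + 0.300750·160 + 0.030000·90) / 0.1971 = 62.385 / 0.1971 ≈ 316.51
  x_4 = (0.216000·200 + 0.076500·90 + 0.159750·160 + 0.360000·90) / 0.1971 = 108.045 / 0.1971 ≈ 548.17

x_3 = 316.51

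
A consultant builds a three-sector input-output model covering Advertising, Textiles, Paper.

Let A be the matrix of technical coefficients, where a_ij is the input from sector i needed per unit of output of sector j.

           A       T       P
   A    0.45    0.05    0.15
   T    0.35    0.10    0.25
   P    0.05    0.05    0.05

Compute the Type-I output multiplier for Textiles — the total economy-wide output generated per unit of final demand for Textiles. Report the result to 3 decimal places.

I − A =
  [   0.55    -0.05    -0.15]
  [  -0.35     0.90    -0.25]
  [  -0.05    -0.05     0.95]
Cofactors of I−A, C_ij = (−1)^(i+j)·(minor ij) (rows/columns in the sector order above):
  C_11 = (0.90)(0.95) − (-0.25)(-0.05) = 0.8425
  C_12 = −[(-0.35)(0.95) − (-0.25)(-0.05)] = 0.3450
  C_13 = (-0.35)(-0.05) − (0.90)(-0.05) = 0.0625
  C_21 = −[(-0.05)(0.95) − (-0.15)(-0.05)] = 0.0550
  C_22 = (0.55)(0.95) − (-0.15)(-0.05) = 0.5150
  C_23 = −[(0.55)(-0.05) − (-0.05)(-0.05)] = 0.0300
  C_31 = (-0.05)(-0.25) − (-0.15)(0.90) = 0.1475
  C_32 = −[(0.55)(-0.25) − (-0.15)(-0.35)] = 0.1900
  C_33 = (0.55)(0.90) − (-0.05)(-0.35) = 0.4775
det(I−A) = Σ_j (I−A)_1j·C_1j = (0.55)(0.8425) + (-0.05)(0.3450) + (-0.15)(0.0625) = 0.43675
adj(I−A) = Cᵀ =
  [ 0.8425   0.0550   0.1475]
  [ 0.3450   0.5150   0.1900]
  [ 0.0625   0.0300   0.4775]
(I − A)⁻¹ = adj(I−A) / det(I−A) ≈
  [   1.9290     0.1259     0.3377]
  [   0.7899     1.1792     0.4350]
  [   0.1431     0.0687     1.0933]
The output multiplier for sector j is the column-j sum of the Leontief inverse (I − A)⁻¹ = adj(I−A) / det(I−A).
Column T of adj(I−A): (0.0550, 0.5150, 0.0300); det(I−A) = 0.43675.
m_T = (0.0550 + 0.5150 + 0.0300) / 0.43675 = 0.60 / 0.43675 ≈ 1.374.

m_T = 1.374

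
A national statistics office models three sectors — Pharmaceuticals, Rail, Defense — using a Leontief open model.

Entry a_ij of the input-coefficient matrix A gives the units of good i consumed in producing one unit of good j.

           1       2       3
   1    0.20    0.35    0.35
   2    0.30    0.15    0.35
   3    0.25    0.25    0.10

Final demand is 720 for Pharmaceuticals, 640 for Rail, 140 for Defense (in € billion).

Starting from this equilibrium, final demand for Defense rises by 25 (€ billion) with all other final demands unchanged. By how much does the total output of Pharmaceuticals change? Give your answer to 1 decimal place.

Δx_1 = 33.2

I − A =
  [   0.80    -0.35    -0.35]
  [  -0.30     0.85    -0.35]
  [  -0.25    -0.25     0.90]
Cofactors of I−A, C_ij = (−1)^(i+j)·(minor ij) (rows/columns in the sector order above):
  C_11 = (0.85)(0.90) − (-0.35)(-0.25) = 0.6775
  C_12 = −[(-0.30)(0.90) − (-0.35)(-0.25)] = 0.3575
  C_13 = (-0.30)(-0.25) − (0.85)(-0.25) = 0.2875
  C_21 = −[(-0.35)(0.90) − (-0.35)(-0.25)] = 0.4025
  C_22 = (0.80)(0.90) − (-0.35)(-0.25) = 0.6325
  C_23 = −[(0.80)(-0.25) − (-0.35)(-0.25)] = 0.2875
  C_31 = (-0.35)(-0.35) − (-0.35)(0.85) = 0.4200
  C_32 = −[(0.80)(-0.35) − (-0.35)(-0.30)] = 0.3850
  C_33 = (0.80)(0.85) − (-0.35)(-0.30) = 0.5750
det(I−A) = Σ_j (I−A)_1j·C_1j = (0.80)(0.6775) + (-0.35)(0.3575) + (-0.35)(0.2875) = 0.31625
adj(I−A) = Cᵀ =
  [ 0.6775   0.4025   0.4200]
  [ 0.3575   0.6325   0.3850]
  [ 0.2875   0.2875   0.5750]
(I − A)⁻¹ = adj(I−A) / det(I−A) ≈
  [   2.1423     1.2727     1.3281]
  [   1.1304     2.0000     1.2174]
  [   0.9091     0.9091     1.8182]
Δx = (I − A)⁻¹ Δd with Δd having +25 in the Defense component and 0 elsewhere.
So Δx_1 = L_13 · (+25), where L_13 = adj(I−A)_13 / det(I−A) = 0.4200 / 0.31625.
Δx_1 = 0.4200 × (+25) / 0.31625 = 10.50 / 0.31625 ≈ 33.2.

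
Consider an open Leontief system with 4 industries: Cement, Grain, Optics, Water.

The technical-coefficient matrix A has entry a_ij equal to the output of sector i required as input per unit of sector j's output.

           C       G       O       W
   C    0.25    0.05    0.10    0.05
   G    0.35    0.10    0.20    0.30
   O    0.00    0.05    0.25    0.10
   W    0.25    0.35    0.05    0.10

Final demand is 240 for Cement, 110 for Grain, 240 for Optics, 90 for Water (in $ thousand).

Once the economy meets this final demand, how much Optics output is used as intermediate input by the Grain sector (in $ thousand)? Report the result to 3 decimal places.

I − A =
  [   0.75    -0.05    -0.10    -0.05]
  [  -0.35     0.90    -0.20    -0.30]
  [   0.00    -0.05     0.75    -0.10]
  [  -0.25    -0.35    -0.05     0.90]
Compute the cofactors C_ij = (−1)^(i+j)·(3×3 minor ij) of I−A; the adjugate is their transpose:
adj(I−A) = Cᵀ =
  [ 0.507500   0.054750   0.086000   0.056000]
  [ 0.295750   0.490625   0.183625   0.200375]
  [ 0.054250   0.060625   0.491875   0.077875]
  [ 0.259000   0.209375   0.122625   0.483875]
det(I−A) = Σ_j (I−A)_1j·C_1j = (0.75)(0.507500) + (-0.05)(0.295750) + (-0.10)(0.054250) + (-0.05)(0.259000) = 0.3474625
(I − A)⁻¹ = adj(I−A) / det(I−A) ≈
  [   1.4606     0.1576     0.2475     0.1612]
  [   0.8512     1.4120     0.5285     0.5767]
  [   0.1561     0.1745     1.4156     0.2241]
  [   0.7454     0.6026     0.3529     1.3926]
First solve x = (I − A)⁻¹ d = adj(I−A)·d / det(I−A); in particular x_G = (0.295750·240 + 0.490625·110 + 0.183625·240 + 0.200375·90) / 0.3474625 = 187.0525 / 0.3474625 ≈ 538.33867.
Intermediate flow from O to G: z_OG = a_OG · x_G = 0.05 × 187.0525 / 0.3474625 = 9.352625 / 0.3474625 ≈ 26.917.

z_OG = 26.917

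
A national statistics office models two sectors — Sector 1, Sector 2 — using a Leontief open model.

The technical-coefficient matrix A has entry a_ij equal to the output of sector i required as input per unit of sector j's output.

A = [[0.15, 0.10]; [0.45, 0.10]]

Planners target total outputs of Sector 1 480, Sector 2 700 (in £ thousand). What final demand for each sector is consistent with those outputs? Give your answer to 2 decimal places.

d_1 = 338.00, d_2 = 414.00

I − A =
  [   0.85    -0.10]
  [  -0.45     0.90]
d = (I − A) x:
  d_1 = (+0.85)·480 + (-0.10)·700 = 338.00
  d_2 = (-0.45)·480 + (+0.90)·700 = 414.00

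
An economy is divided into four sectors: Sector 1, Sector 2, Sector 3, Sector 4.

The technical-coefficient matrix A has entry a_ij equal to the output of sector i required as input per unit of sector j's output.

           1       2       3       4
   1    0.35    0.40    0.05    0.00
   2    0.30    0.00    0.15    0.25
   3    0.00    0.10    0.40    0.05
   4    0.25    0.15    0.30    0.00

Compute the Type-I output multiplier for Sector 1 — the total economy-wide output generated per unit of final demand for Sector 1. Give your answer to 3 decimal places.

I − A =
  [   0.65    -0.40    -0.05     0.00]
  [  -0.30     1.00    -0.15    -0.25]
  [   0.00    -0.10     0.60    -0.05]
  [  -0.25    -0.15    -0.30     1.00]
Compute the cofactors C_ij = (−1)^(i+j)·(3×3 minor ij) of I−A; the adjugate is their transpose:
adj(I−A) = Cᵀ =
  [ 0.538875   0.239375   0.138125   0.066750]
  [ 0.214875   0.379625   0.164375   0.103125]
  [ 0.051000   0.074875   0.480625   0.042750]
  [ 0.182250   0.139250   0.203375   0.306750]
det(I−A) = Σ_j (I−A)_1j·C_1j = (0.65)(0.538875) + (-0.40)(0.214875) + (-0.05)(0.051000) + (0.00)(0.182250) = 0.26176875
(I − A)⁻¹ = adj(I−A) / det(I−A) ≈
  [   2.0586     0.9145     0.5277     0.2550]
  [   0.8209     1.4502     0.6279     0.3940]
  [   0.1948     0.2860     1.8361     0.1633]
  [   0.6962     0.5320     0.7769     1.1718]
The output multiplier for sector j is the column-j sum of the Leontief inverse (I − A)⁻¹ = adj(I−A) / det(I−A).
Column 1 of adj(I−A): (0.538875, 0.214875, 0.051000, 0.182250); det(I−A) = 0.26176875.
m_1 = (0.538875 + 0.214875 + 0.051000 + 0.182250) / 0.26176875 = 0.987 / 0.26176875 ≈ 3.771.

m_1 = 3.771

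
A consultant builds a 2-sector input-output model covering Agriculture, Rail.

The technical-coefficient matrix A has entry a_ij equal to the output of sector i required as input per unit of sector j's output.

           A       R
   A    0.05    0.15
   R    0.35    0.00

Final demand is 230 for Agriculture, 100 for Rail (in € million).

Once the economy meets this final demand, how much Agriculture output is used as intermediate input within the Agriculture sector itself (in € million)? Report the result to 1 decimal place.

I − A =
  [   0.95    -0.15]
  [  -0.35     1.00]
det(I−A) = (0.95)(1.00) − (-0.15)(-0.35) = 0.8975
adj(I−A) = [[1.00, 0.15], [0.35, 0.95]]
(I − A)⁻¹ = adj(I−A) / det(I−A) ≈
  [   1.1142     0.1671]
  [   0.3900     1.0585]
First solve x = (I − A)⁻¹ d = adj(I−A)·d / det(I−A); in particular x_A = (1.00·230 + 0.15·100) / 0.8975 = 245.00 / 0.8975 ≈ 272.981.
Intermediate flow from A to A: z_AA = a_AA · x_A = 0.05 × 245.00 / 0.8975 = 12.25 / 0.8975 ≈ 13.6.

z_AA = 13.6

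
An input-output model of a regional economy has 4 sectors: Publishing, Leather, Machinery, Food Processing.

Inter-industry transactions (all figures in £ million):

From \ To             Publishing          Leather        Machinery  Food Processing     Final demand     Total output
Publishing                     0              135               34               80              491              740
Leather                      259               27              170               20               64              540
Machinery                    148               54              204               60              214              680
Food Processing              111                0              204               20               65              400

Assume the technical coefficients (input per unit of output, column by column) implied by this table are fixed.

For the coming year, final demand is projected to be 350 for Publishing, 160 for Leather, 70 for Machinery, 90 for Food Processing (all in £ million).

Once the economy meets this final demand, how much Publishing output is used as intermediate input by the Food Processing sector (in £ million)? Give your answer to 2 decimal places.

z_14 = 61.36

Technical coefficients a_ij = z_ij / X_j:
  a_11 = 0/740 = 0.00, a_21 = 259/740 = 0.35, a_31 = 148/740 = 0.20, a_41 = 111/740 = 0.15
  a_12 = 135/540 = 0.25, a_22 = 27/540 = 0.05, a_32 = 54/540 = 0.10, a_42 = 0/540 = 0.00
  a_13 = 34/680 = 0.05, a_23 = 170/680 = 0.25, a_33 = 204/680 = 0.30, a_43 = 204/680 = 0.30
  a_14 = 80/400 = 0.20, a_24 = 20/400 = 0.05, a_34 = 60/400 = 0.15, a_44 = 20/400 = 0.05
I − A =
  [   1.00    -0.25    -0.05    -0.20]
  [  -0.35     0.95    -0.25    -0.05]
  [  -0.20    -0.10     0.70    -0.15]
  [  -0.15     0.00    -0.30     0.95]
Compute the cofactors C_ij = (−1)^(i+j)·(3×3 minor ij) of I−A; the adjugate is their transpose:
adj(I−A) = Cᵀ =
  [ 0.563750   0.165750   0.165250   0.153500]
  [ 0.278375   0.576375   0.283000   0.133625]
  [ 0.235875   0.145125   0.789000   0.181875]
  [ 0.163500   0.072000   0.275250   0.555000]
det(I−A) = Σ_j (I−A)_1j·C_1j = (1.00)(0.563750) + (-0.25)(0.278375) + (-0.05)(0.235875) + (-0.20)(0.163500) = 0.4496625
(I − A)⁻¹ = adj(I−A) / det(I−A) ≈
  [   1.2537     0.3686     0.3675     0.3414]
  [   0.6191     1.2818     0.6294     0.2972]
  [   0.5246     0.3227     1.7546     0.4045]
  [   0.3636     0.1601     0.6121     1.2343]
First solve x = (I − A)⁻¹ d = adj(I−A)·d / det(I−A); in particular x_4 = (0.163500·350 + 0.072000·160 + 0.275250·70 + 0.555000·90) / 0.4496625 = 137.9625 / 0.4496625 ≈ 306.8134.
Intermediate flow from 1 to 4: z_14 = a_14 · x_4 = 0.20 × 137.9625 / 0.4496625 = 27.5925 / 0.4496625 ≈ 61.36.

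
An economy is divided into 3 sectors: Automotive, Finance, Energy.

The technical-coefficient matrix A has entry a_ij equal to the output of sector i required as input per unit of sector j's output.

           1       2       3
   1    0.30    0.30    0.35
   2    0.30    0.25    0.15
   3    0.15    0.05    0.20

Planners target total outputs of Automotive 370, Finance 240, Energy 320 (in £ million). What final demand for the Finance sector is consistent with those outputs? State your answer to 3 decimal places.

d_2 = 21.000

I − A =
  [   0.70    -0.30    -0.35]
  [  -0.30     0.75    -0.15]
  [  -0.15    -0.05     0.80]
d = (I − A) x:
  d_1 = (+0.70)·370 + (-0.30)·240 + (-0.35)·320 = 75.000
  d_2 = (-0.30)·370 + (+0.75)·240 + (-0.15)·320 = 21.000
  d_3 = (-0.15)·370 + (-0.05)·240 + (+0.80)·320 = 188.500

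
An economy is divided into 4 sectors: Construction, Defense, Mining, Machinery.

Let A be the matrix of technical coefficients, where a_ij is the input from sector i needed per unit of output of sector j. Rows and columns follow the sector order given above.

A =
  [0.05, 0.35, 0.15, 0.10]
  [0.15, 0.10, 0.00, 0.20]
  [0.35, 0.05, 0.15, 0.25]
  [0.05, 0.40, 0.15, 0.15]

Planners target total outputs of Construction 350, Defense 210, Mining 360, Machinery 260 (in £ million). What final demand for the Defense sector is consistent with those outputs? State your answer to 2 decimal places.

d_2 = 84.50

I − A =
  [   0.95    -0.35    -0.15    -0.10]
  [  -0.15     0.90     0.00    -0.20]
  [  -0.35    -0.05     0.85    -0.25]
  [  -0.05    -0.40    -0.15     0.85]
d = (I − A) x:
  d_1 = (+0.95)·350 + (-0.35)·210 + (-0.15)·360 + (-0.10)·260 = 179.00
  d_2 = (-0.15)·350 + (+0.90)·210 + (+0.00)·360 + (-0.20)·260 = 84.50
  d_3 = (-0.35)·350 + (-0.05)·210 + (+0.85)·360 + (-0.25)·260 = 108.00
  d_4 = (-0.05)·350 + (-0.40)·210 + (-0.15)·360 + (+0.85)·260 = 65.50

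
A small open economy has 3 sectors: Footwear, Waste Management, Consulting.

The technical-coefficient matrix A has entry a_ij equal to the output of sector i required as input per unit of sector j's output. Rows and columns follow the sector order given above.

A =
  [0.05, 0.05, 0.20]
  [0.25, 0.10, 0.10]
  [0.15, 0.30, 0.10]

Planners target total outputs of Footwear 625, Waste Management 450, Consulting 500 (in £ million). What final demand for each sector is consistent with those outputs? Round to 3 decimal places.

I − A =
  [   0.95    -0.05    -0.20]
  [  -0.25     0.90    -0.10]
  [  -0.15    -0.30     0.90]
d = (I − A) x:
  d_F = (+0.95)·625 + (-0.05)·450 + (-0.20)·500 = 471.250
  d_W = (-0.25)·625 + (+0.90)·450 + (-0.10)·500 = 198.750
  d_C = (-0.15)·625 + (-0.30)·450 + (+0.90)·500 = 221.250

d_F = 471.250, d_W = 198.750, d_C = 221.250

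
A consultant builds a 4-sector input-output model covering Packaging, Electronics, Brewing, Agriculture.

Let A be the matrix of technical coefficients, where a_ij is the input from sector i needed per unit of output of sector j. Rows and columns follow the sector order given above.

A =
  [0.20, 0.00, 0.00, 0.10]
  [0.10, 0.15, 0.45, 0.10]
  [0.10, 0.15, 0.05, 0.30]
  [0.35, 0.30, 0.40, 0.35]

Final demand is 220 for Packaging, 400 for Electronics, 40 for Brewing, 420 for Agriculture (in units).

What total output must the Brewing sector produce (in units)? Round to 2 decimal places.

x_B = 984.41

I − A =
  [   0.80     0.00     0.00    -0.10]
  [  -0.10     0.85    -0.45    -0.10]
  [  -0.10    -0.15     0.95    -0.30]
  [  -0.35    -0.30    -0.40     0.65]
Compute the cofactors C_ij = (−1)^(i+j)·(3×3 minor ij) of I−A; the adjugate is their transpose:
adj(I−A) = Cᵀ =
  [ 0.30400   0.03450   0.04750   0.07400]
  [ 0.16350   0.36075   0.25425   0.19800]
  [ 0.16550   0.14775   0.38525   0.22600]
  [ 0.34100   0.27600   0.38000   0.59200]
det(I−A) = Σ_j (I−A)_1j·C_1j = (0.80)(0.30400) + (0.00)(0.16350) + (0.00)(0.16550) + (-0.10)(0.34100) = 0.2091
(I − A)⁻¹ = adj(I−A) / det(I−A) ≈
  [   1.4538     0.1650     0.2272     0.3539]
  [   0.7819     1.7253     1.2159     0.9469]
  [   0.7915     0.7066     1.8424     1.0808]
  [   1.6308     1.3199     1.8173     2.8312]
x = (I − A)⁻¹ d = adj(I−A)·d / det(I−A), with det(I−A) = 0.2091:
  x_P = (0.30400·220 + 0.03450·400 + 0.04750·40 + 0.07400·420) / 0.2091 = 113.66 / 0.2091 ≈ 543.57
  x_E = (0.16350·220 + 0.36075·400 + 0.25425·40 + 0.19800·420) / 0.2091 = 273.60 / 0.2091 ≈ 1308.46
  x_B = (0.16550·220 + 0.14775·400 + 0.38525·40 + 0.22600·420) / 0.2091 = 205.84 / 0.2091 ≈ 984.41
  x_A = (0.34100·220 + 0.27600·400 + 0.38000·40 + 0.59200·420) / 0.2091 = 449.26 / 0.2091 ≈ 2148.54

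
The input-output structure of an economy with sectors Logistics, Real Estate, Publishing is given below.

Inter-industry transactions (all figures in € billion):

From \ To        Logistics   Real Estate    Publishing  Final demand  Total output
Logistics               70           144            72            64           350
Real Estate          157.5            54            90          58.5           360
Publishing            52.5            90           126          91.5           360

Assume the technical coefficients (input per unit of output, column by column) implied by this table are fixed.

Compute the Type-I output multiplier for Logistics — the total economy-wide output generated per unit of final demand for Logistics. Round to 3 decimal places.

Technical coefficients a_ij = z_ij / X_j:
  a_LL = 70/350 = 0.20, a_RL = 157.5/350 = 0.45, a_PL = 52.5/350 = 0.15
  a_LR = 144/360 = 0.40, a_RR = 54/360 = 0.15, a_PR = 90/360 = 0.25
  a_LP = 72/360 = 0.20, a_RP = 90/360 = 0.25, a_PP = 126/360 = 0.35
I − A =
  [   0.80    -0.40    -0.20]
  [  -0.45     0.85    -0.25]
  [  -0.15    -0.25     0.65]
Cofactors of I−A, C_ij = (−1)^(i+j)·(minor ij) (rows/columns in the sector order above):
  C_11 = (0.85)(0.65) − (-0.25)(-0.25) = 0.4900
  C_12 = −[(-0.45)(0.65) − (-0.25)(-0.15)] = 0.3300
  C_13 = (-0.45)(-0.25) − (0.85)(-0.15) = 0.2400
  C_21 = −[(-0.40)(0.65) − (-0.20)(-0.25)] = 0.3100
  C_22 = (0.80)(0.65) − (-0.20)(-0.15) = 0.4900
  C_23 = −[(0.80)(-0.25) − (-0.40)(-0.15)] = 0.2600
  C_31 = (-0.40)(-0.25) − (-0.20)(0.85) = 0.2700
  C_32 = −[(0.80)(-0.25) − (-0.20)(-0.45)] = 0.2900
  C_33 = (0.80)(0.85) − (-0.40)(-0.45) = 0.5000
det(I−A) = Σ_j (I−A)_1j·C_1j = (0.80)(0.4900) + (-0.40)(0.3300) + (-0.20)(0.2400) = 0.2120
adj(I−A) = Cᵀ =
  [ 0.4900   0.3100   0.2700]
  [ 0.3300   0.4900   0.2900]
  [ 0.2400   0.2600   0.5000]
(I − A)⁻¹ = adj(I−A) / det(I−A) ≈
  [   2.3113     1.4623     1.2736]
  [   1.5566     2.3113     1.3679]
  [   1.1321     1.2264     2.3585]
The output multiplier for sector j is the column-j sum of the Leontief inverse (I − A)⁻¹ = adj(I−A) / det(I−A).
Column L of adj(I−A): (0.4900, 0.3300, 0.2400); det(I−A) = 0.2120.
m_L = (0.4900 + 0.3300 + 0.2400) / 0.2120 = 1.06 / 0.2120 = 5.000.

m_L = 5.000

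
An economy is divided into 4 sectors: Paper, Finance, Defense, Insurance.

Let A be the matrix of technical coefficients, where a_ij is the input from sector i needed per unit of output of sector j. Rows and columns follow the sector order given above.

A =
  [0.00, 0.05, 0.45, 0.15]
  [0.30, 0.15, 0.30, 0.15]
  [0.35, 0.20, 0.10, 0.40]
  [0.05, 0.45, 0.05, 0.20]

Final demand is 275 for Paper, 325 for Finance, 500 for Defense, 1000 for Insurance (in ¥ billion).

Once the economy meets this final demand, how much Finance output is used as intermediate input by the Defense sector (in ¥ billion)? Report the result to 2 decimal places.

z_23 = 1195.37

I − A =
  [   1.00    -0.05    -0.45    -0.15]
  [  -0.30     0.85    -0.30    -0.15]
  [  -0.35    -0.20     0.90    -0.40]
  [  -0.05    -0.45    -0.05     0.80]
Compute the cofactors C_ij = (−1)^(i+j)·(3×3 minor ij) of I−A; the adjugate is their transpose:
adj(I−A) = Cᵀ =
  [ 0.430750   0.250250   0.314625   0.285000]
  [ 0.309375   0.555625   0.358875   0.341625]
  [ 0.334875   0.377125   0.573500   0.420250]
  [ 0.221875   0.351750   0.257375   0.525375]
det(I−A) = Σ_j (I−A)_1j·C_1j = (1.00)(0.430750) + (-0.05)(0.309375) + (-0.45)(0.334875) + (-0.15)(0.221875) = 0.23130625
(I − A)⁻¹ = adj(I−A) / det(I−A) ≈
  [   1.8622     1.0819     1.3602     1.2321]
  [   1.3375     2.4021     1.5515     1.4769]
  [   1.4478     1.6304     2.4794     1.8169]
  [   0.9592     1.5207     1.1127     2.2713]
First solve x = (I − A)⁻¹ d = adj(I−A)·d / det(I−A); in particular x_3 = (0.334875·275 + 0.377125·325 + 0.573500·500 + 0.420250·1000) / 0.23130625 = 921.65625 / 0.23130625 ≈ 3984.5713.
Intermediate flow from 2 to 3: z_23 = a_23 · x_3 = 0.30 × 921.65625 / 0.23130625 = 276.496875 / 0.23130625 ≈ 1195.37.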